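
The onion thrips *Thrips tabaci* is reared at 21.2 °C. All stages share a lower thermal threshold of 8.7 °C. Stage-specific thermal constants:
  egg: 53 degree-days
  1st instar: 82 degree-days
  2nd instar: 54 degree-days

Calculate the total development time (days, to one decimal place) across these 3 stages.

15.1 days

Daily accumulation at 21.2 °C = 21.2 − 8.7 = 12.5 DD/day.
Total K = 53 + 82 + 54 = 189 DD.
Total duration = 189 / 12.5 = 15.120 ≈ 15.1 days.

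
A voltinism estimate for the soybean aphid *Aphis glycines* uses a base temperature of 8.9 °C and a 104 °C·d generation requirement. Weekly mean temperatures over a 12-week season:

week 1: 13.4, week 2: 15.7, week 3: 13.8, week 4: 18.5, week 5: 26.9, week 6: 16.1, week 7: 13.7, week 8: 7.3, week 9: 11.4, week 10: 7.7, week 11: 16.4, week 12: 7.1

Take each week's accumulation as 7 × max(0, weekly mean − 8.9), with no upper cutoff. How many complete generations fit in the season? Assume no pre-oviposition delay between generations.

4 generations

Weekly DD (7 × max(0, T̄ − 8.9)): 31.5, 47.6, 34.3, 67.2, 126.0, 50.4, 33.6, 0.0, 17.5, 0.0, 52.5, 0.0.
Season total = 460.6 DD.
Complete generations = ⌊460.6 / 104⌋ = 4.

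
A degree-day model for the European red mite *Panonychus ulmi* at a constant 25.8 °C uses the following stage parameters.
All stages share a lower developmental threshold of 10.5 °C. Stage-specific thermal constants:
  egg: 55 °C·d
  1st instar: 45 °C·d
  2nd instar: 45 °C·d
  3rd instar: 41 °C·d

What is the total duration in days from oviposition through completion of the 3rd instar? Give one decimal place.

Daily accumulation at 25.8 °C = 25.8 − 10.5 = 15.3 DD/day.
Total K = 55 + 45 + 45 + 41 = 186 DD.
Total duration = 186 / 15.3 = 12.157 ≈ 12.2 days.

12.2 days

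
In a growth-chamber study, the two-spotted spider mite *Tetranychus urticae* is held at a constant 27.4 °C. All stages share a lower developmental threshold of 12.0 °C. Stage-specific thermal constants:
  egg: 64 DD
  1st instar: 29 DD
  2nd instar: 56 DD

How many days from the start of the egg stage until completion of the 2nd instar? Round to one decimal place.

9.7 days

Daily accumulation at 27.4 °C = 27.4 − 12.0 = 15.4 DD/day.
Total K = 64 + 29 + 56 = 149 DD.
Total duration = 149 / 15.4 = 9.675 ≈ 9.7 days.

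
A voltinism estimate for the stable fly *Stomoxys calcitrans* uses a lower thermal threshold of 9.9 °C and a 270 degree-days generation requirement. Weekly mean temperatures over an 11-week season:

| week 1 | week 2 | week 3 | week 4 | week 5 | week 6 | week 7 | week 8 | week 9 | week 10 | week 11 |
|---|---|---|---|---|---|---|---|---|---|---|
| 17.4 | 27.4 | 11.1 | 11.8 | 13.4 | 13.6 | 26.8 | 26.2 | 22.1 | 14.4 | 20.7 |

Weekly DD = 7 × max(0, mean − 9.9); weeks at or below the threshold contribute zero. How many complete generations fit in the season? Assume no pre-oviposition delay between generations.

Weekly DD (7 × max(0, T̄ − 9.9)): 52.5, 122.5, 8.4, 13.3, 24.5, 25.9, 118.3, 114.1, 85.4, 31.5, 75.6.
Season total = 672.0 DD.
Complete generations = ⌊672.0 / 270⌋ = 2.

2 generations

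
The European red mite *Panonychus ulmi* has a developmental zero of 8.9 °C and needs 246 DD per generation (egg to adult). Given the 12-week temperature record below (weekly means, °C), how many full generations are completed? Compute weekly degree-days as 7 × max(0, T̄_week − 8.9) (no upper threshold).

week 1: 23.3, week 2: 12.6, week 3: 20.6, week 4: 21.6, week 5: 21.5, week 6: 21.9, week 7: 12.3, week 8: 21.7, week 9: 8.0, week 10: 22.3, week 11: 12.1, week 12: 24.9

Weekly DD (7 × max(0, T̄ − 8.9)): 100.8, 25.9, 81.9, 88.9, 88.2, 91.0, 23.8, 89.6, 0.0, 93.8, 22.4, 112.0.
Season total = 818.3 DD.
Complete generations = ⌊818.3 / 246⌋ = 3.

3 generations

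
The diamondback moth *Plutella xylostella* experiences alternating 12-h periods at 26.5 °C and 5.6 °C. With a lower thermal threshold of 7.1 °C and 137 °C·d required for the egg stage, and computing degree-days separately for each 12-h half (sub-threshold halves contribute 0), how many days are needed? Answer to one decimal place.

Day half: max(0, 26.5 − 7.1) × 0.5 = 19.4 × 0.5 = 9.70 DD.
Night half: max(0, 5.6 − 7.1) × 0.5 = 0.0 × 0.5 = 0.00 DD.
Per 24 h: 9.70 DD/day.
Duration = 137 / 9.70 = 14.124 ≈ 14.1 days.

14.1 days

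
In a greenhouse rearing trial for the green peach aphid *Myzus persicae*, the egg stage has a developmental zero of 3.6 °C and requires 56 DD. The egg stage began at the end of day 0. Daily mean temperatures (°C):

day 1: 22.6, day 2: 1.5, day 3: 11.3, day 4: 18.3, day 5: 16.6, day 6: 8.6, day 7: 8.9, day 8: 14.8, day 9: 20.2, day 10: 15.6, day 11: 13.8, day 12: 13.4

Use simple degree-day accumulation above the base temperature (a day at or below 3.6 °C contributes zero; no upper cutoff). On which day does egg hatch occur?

Daily DD above 3.6 °C: 19.0, 0.0, 7.7, 14.7, 13.0, 5.0, 5.3, 11.2, 16.6, 12.0, 10.2, 9.8.
Cumulative: 19.0, 19.0, 26.7, 41.4, 54.4, 59.4, 64.7, 75.9, 92.5, 104.5, 114.7, 124.5.
The total first reaches 56 DD on day 6.

day 6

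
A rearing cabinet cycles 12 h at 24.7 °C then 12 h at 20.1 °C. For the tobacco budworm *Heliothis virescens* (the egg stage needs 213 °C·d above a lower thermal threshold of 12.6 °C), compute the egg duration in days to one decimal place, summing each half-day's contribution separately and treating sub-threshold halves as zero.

21.7 days

Day half: max(0, 24.7 − 12.6) × 0.5 = 12.1 × 0.5 = 6.05 DD.
Night half: max(0, 20.1 − 12.6) × 0.5 = 7.5 × 0.5 = 3.75 DD.
Per 24 h: 9.80 DD/day.
Duration = 213 / 9.80 = 21.735 ≈ 21.7 days.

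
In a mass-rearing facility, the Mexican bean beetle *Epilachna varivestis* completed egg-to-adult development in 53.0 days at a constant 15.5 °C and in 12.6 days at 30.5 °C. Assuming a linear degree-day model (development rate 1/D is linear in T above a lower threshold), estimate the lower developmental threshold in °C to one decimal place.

10.8 °C

Linear rate model ⇒ the product D·(T − T_b) is constant across temperatures.
53.0·(15.5 − T_b) = 12.6·(30.5 − T_b)
T_b = (53.0·15.5 − 12.6·30.5) / (53.0 − 12.6) = 437.20 / 40.4 = 10.822 °C ≈ 10.8 °C.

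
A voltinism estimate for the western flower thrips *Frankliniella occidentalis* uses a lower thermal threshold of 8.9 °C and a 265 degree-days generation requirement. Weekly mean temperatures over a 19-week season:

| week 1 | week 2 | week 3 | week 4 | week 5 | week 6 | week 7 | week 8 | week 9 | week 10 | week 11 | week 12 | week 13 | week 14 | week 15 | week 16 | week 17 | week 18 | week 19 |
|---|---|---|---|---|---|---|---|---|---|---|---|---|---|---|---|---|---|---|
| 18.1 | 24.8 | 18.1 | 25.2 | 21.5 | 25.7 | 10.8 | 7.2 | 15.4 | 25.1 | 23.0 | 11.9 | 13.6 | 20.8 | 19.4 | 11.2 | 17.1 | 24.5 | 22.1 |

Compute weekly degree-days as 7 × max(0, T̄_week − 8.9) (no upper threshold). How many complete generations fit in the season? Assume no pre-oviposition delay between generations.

4 generations

Weekly DD (7 × max(0, T̄ − 8.9)): 64.4, 111.3, 64.4, 114.1, 88.2, 117.6, 13.3, 0.0, 45.5, 113.4, 98.7, 21.0, 32.9, 83.3, 73.5, 16.1, 57.4, 109.2, 92.4.
Season total = 1316.7 DD.
Complete generations = ⌊1316.7 / 265⌋ = 4.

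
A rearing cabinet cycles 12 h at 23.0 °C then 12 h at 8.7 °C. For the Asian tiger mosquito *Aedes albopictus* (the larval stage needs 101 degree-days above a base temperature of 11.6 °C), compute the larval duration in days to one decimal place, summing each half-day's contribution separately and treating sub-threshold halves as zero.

Day half: max(0, 23.0 − 11.6) × 0.5 = 11.4 × 0.5 = 5.70 DD.
Night half: max(0, 8.7 − 11.6) × 0.5 = 0.0 × 0.5 = 0.00 DD.
Per 24 h: 5.70 DD/day.
Duration = 101 / 5.70 = 17.719 ≈ 17.7 days.

17.7 days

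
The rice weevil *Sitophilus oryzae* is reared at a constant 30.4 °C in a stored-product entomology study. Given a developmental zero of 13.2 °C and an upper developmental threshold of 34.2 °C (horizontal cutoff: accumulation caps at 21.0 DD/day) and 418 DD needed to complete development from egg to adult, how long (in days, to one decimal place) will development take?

Daily accumulation = 30.4 − 13.2 = 17.2 DD/day.
Duration = 418 / 17.2 = 24.302 ≈ 24.3 days.

24.3 days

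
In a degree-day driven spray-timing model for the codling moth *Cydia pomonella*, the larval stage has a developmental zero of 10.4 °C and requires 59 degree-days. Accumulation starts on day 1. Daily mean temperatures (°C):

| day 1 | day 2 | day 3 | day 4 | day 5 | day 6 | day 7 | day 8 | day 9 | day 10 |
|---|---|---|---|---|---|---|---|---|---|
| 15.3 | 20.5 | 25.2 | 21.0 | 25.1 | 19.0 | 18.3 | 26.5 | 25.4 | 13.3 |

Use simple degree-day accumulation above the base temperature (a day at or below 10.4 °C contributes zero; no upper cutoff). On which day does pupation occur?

Daily DD above 10.4 °C: 4.9, 10.1, 14.8, 10.6, 14.7, 8.6, 7.9, 16.1, 15.0, 2.9.
Cumulative: 4.9, 15.0, 29.8, 40.4, 55.1, 63.7, 71.6, 87.7, 102.7, 105.6.
The total first reaches 59 DD on day 6.

day 6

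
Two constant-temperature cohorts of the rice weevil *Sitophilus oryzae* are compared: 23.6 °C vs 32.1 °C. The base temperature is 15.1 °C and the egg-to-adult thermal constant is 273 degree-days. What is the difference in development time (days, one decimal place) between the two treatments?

At 23.6 °C: 273 / (23.6 − 15.1) = 273 / 8.5 = 32.118 d.
At 32.1 °C: 273 / (32.1 − 15.1) = 273 / 17.0 = 16.059 d.
Difference = |32.118 − 16.059| = 16.059 ≈ 16.1 days.

16.1 days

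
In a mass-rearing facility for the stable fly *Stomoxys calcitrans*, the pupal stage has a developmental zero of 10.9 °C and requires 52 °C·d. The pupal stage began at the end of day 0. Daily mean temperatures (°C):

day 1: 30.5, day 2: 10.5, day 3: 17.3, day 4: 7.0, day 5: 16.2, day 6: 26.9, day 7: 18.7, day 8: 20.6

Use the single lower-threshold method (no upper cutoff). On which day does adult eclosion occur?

Daily DD above 10.9 °C: 19.6, 0.0, 6.4, 0.0, 5.3, 16.0, 7.8, 9.7.
Cumulative: 19.6, 19.6, 26.0, 26.0, 31.3, 47.3, 55.1, 64.8.
The total first reaches 52 DD on day 7.

day 7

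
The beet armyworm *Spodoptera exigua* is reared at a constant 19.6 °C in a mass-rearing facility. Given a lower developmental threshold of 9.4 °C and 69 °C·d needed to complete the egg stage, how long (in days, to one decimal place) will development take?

Daily accumulation = 19.6 − 9.4 = 10.2 DD/day.
Duration = 69 / 10.2 = 6.765 ≈ 6.8 days.

6.8 days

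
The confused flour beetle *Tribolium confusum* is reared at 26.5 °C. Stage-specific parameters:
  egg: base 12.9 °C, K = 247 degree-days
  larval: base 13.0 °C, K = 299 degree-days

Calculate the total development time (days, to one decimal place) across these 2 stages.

40.3 days

egg: 247 / (26.5 − 12.9) = 247 / 13.6 = 18.162 d.
larval: 299 / (26.5 − 13.0) = 299 / 13.5 = 22.148 d.
Sum = 40.310 ≈ 40.3 days.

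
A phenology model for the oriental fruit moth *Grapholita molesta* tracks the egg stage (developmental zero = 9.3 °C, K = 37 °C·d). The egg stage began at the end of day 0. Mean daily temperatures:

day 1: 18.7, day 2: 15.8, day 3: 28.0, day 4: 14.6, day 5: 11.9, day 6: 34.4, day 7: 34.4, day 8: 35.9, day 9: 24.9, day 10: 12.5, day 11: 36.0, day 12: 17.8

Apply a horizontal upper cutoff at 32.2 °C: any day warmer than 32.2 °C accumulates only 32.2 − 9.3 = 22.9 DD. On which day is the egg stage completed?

Daily DD above 9.3 °C (capped at 22.9): 9.4, 6.5, 18.7, 5.3, 2.6, 22.9, 22.9, 22.9, 15.6, 3.2, 22.9, 8.5.
Cumulative: 9.4, 15.9, 34.6, 39.9, 42.5, 65.4, 88.3, 111.2, 126.8, 130.0, 152.9, 161.4.
The total first reaches 37 DD on day 4.

day 4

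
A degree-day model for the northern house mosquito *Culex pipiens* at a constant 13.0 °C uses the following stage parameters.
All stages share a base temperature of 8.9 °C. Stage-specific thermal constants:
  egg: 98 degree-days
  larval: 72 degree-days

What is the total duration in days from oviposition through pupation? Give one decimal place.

41.5 days

Daily accumulation at 13.0 °C = 13.0 − 8.9 = 4.1 DD/day.
Total K = 98 + 72 = 170 DD.
Total duration = 170 / 4.1 = 41.463 ≈ 41.5 days.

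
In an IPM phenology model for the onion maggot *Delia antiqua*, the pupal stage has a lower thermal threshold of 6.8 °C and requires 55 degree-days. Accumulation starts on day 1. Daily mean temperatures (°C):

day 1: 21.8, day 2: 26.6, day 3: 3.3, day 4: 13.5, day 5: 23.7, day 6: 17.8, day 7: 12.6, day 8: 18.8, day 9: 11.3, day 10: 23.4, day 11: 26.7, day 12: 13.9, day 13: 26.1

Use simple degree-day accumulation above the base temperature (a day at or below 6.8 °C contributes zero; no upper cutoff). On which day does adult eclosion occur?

Daily DD above 6.8 °C: 15.0, 19.8, 0.0, 6.7, 16.9, 11.0, 5.8, 12.0, 4.5, 16.6, 19.9, 7.1, 19.3.
Cumulative: 15.0, 34.8, 34.8, 41.5, 58.4, 69.4, 75.2, 87.2, 91.7, 108.3, 128.2, 135.3, 154.6.
The total first reaches 55 DD on day 5.

day 5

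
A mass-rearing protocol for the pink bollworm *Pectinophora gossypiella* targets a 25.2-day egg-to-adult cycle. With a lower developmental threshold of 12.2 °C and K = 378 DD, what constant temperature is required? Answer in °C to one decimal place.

Required daily accumulation = 378 / 25.2 = 15.000 DD/day.
T = T_base + 15.000 = 12.2 + 15.000 = 27.200 ≈ 27.2 °C.

27.2 °C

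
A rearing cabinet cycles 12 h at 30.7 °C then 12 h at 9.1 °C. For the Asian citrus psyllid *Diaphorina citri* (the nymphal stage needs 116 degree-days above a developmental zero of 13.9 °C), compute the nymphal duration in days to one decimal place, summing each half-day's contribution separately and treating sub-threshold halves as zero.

13.8 days

Day half: max(0, 30.7 − 13.9) × 0.5 = 16.8 × 0.5 = 8.40 DD.
Night half: max(0, 9.1 − 13.9) × 0.5 = 0.0 × 0.5 = 0.00 DD.
Per 24 h: 8.40 DD/day.
Duration = 116 / 8.40 = 13.810 ≈ 13.8 days.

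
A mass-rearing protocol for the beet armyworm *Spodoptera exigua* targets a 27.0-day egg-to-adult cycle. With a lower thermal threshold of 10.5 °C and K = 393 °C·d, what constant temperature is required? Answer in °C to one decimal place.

Required daily accumulation = 393 / 27.0 = 14.556 DD/day.
T = T_base + 14.556 = 10.5 + 14.556 = 25.056 ≈ 25.1 °C.

25.1 °C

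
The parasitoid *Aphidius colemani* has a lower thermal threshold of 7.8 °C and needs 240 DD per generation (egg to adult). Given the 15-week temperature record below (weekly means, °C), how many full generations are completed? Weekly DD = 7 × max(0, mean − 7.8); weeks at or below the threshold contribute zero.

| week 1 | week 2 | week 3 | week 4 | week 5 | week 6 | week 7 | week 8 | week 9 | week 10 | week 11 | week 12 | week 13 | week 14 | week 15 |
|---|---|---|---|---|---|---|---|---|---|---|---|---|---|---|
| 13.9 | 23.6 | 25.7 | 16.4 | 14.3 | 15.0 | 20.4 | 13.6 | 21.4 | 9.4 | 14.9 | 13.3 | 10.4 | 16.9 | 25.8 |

Weekly DD (7 × max(0, T̄ − 7.8)): 42.7, 110.6, 125.3, 60.2, 45.5, 50.4, 88.2, 40.6, 95.2, 11.2, 49.7, 38.5, 18.2, 63.7, 126.0.
Season total = 966.0 DD.
Complete generations = ⌊966.0 / 240⌋ = 4.

4 generations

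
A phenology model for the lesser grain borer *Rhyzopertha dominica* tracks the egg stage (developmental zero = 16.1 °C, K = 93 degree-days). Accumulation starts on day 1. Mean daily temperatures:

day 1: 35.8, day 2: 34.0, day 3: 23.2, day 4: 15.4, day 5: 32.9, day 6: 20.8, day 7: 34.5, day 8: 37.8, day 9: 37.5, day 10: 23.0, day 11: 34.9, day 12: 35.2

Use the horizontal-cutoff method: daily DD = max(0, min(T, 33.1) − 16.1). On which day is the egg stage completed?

Daily DD above 16.1 °C (capped at 17.0): 17.0, 17.0, 7.1, 0.0, 16.8, 4.7, 17.0, 17.0, 17.0, 6.9, 17.0, 17.0.
Cumulative: 17.0, 34.0, 41.1, 41.1, 57.9, 62.6, 79.6, 96.6, 113.6, 120.5, 137.5, 154.5.
The total first reaches 93 DD on day 8.

day 8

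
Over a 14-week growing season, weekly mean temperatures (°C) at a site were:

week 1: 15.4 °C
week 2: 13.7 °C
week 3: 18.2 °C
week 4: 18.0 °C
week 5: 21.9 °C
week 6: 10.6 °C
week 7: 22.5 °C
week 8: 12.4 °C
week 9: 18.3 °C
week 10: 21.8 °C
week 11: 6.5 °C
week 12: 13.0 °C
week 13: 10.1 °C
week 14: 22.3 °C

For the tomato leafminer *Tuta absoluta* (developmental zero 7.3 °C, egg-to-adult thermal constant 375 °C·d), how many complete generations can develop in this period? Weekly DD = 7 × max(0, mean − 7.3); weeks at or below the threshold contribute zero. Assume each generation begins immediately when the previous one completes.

2 generations

Weekly DD (7 × max(0, T̄ − 7.3)): 56.7, 44.8, 76.3, 74.9, 102.2, 23.1, 106.4, 35.7, 77.0, 101.5, 0.0, 39.9, 19.6, 105.0.
Season total = 863.1 DD.
Complete generations = ⌊863.1 / 375⌋ = 2.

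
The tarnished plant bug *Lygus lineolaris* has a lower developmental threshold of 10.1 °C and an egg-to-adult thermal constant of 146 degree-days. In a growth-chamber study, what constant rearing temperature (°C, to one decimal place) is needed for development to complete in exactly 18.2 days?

Required daily accumulation = 146 / 18.2 = 8.022 DD/day.
T = T_base + 8.022 = 10.1 + 8.022 = 18.122 ≈ 18.1 °C.

18.1 °C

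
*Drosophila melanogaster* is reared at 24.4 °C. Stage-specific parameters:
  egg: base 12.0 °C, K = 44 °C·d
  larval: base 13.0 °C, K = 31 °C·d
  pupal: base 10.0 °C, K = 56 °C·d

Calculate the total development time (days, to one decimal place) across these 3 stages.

egg: 44 / (24.4 − 12.0) = 44 / 12.4 = 3.548 d.
larval: 31 / (24.4 − 13.0) = 31 / 11.4 = 2.719 d.
pupal: 56 / (24.4 − 10.0) = 56 / 14.4 = 3.889 d.
Sum = 10.157 ≈ 10.2 days.

10.2 days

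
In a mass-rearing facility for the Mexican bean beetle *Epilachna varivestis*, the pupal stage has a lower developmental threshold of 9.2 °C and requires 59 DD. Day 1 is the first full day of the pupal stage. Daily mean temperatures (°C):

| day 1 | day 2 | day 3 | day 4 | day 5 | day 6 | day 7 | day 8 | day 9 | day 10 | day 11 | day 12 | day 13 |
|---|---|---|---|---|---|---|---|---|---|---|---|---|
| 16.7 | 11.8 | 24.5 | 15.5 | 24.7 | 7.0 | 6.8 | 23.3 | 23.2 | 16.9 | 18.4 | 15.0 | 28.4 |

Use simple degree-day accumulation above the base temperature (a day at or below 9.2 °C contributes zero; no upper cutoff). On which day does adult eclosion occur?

day 8

Daily DD above 9.2 °C: 7.5, 2.6, 15.3, 6.3, 15.5, 0.0, 0.0, 14.1, 14.0, 7.7, 9.2, 5.8, 19.2.
Cumulative: 7.5, 10.1, 25.4, 31.7, 47.2, 47.2, 47.2, 61.3, 75.3, 83.0, 92.2, 98.0, 117.2.
The total first reaches 59 DD on day 8.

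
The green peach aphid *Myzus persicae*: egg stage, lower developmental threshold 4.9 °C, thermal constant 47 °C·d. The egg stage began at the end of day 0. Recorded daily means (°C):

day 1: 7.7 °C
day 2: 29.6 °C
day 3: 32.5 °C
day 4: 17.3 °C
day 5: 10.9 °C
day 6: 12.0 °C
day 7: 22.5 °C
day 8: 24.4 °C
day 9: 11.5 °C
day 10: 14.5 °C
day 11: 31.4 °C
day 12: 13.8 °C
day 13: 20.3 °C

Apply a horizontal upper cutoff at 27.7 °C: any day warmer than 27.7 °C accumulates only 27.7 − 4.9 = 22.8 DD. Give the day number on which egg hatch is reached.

day 3

Daily DD above 4.9 °C (capped at 22.8): 2.8, 22.8, 22.8, 12.4, 6.0, 7.1, 17.6, 19.5, 6.6, 9.6, 22.8, 8.9, 15.4.
Cumulative: 2.8, 25.6, 48.4, 60.8, 66.8, 73.9, 91.5, 111.0, 117.6, 127.2, 150.0, 158.9, 174.3.
The total first reaches 47 DD on day 3.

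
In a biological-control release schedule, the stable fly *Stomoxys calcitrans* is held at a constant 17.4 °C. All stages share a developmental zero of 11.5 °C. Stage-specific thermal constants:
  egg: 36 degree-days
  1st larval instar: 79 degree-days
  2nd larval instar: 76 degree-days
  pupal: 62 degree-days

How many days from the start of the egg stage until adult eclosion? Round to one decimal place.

Daily accumulation at 17.4 °C = 17.4 − 11.5 = 5.9 DD/day.
Total K = 36 + 79 + 76 + 62 = 253 DD.
Total duration = 253 / 5.9 = 42.881 ≈ 42.9 days.

42.9 days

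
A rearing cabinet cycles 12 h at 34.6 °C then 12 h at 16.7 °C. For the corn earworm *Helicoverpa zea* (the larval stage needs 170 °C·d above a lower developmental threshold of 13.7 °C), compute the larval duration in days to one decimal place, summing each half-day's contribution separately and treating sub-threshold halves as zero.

Day half: max(0, 34.6 − 13.7) × 0.5 = 20.9 × 0.5 = 10.45 DD.
Night half: max(0, 16.7 − 13.7) × 0.5 = 3.0 × 0.5 = 1.50 DD.
Per 24 h: 11.95 DD/day.
Duration = 170 / 11.95 = 14.226 ≈ 14.2 days.

14.2 days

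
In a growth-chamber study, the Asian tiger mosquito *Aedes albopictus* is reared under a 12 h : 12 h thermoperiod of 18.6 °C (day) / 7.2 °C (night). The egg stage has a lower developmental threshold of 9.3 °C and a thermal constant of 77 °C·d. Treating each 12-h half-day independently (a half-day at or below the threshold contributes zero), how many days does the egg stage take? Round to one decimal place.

16.6 days

Day half: max(0, 18.6 − 9.3) × 0.5 = 9.3 × 0.5 = 4.65 DD.
Night half: max(0, 7.2 − 9.3) × 0.5 = 0.0 × 0.5 = 0.00 DD.
Per 24 h: 4.65 DD/day.
Duration = 77 / 4.65 = 16.559 ≈ 16.6 days.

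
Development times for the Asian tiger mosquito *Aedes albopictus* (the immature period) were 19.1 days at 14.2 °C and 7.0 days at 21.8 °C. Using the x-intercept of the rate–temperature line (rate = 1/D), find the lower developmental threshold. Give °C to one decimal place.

Under the model K = D·(T − T_b), so D₁·(T₁ − T_b) = D₂·(T₂ − T_b).
19.1·(14.2 − T_b) = 7.0·(21.8 − T_b)
T_b = (19.1·14.2 − 7.0·21.8) / (19.1 − 7.0) = 118.62 / 12.1 = 9.803 °C ≈ 9.8 °C.

9.8 °C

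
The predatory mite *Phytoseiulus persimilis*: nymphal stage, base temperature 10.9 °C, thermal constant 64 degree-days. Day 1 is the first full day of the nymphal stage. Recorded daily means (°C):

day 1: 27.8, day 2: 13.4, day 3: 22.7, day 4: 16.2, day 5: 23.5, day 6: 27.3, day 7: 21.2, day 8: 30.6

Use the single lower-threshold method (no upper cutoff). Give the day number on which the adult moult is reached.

Daily DD above 10.9 °C: 16.9, 2.5, 11.8, 5.3, 12.6, 16.4, 10.3, 19.7.
Cumulative: 16.9, 19.4, 31.2, 36.5, 49.1, 65.5, 75.8, 95.5.
The total first reaches 64 DD on day 6.

day 6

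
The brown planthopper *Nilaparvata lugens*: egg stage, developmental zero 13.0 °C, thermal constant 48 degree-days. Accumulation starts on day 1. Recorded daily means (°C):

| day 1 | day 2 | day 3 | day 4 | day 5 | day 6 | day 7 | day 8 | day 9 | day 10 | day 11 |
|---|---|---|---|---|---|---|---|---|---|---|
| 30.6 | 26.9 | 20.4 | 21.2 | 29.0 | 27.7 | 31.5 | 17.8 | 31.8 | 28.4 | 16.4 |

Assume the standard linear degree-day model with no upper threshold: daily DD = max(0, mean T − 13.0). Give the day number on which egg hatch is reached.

Daily DD above 13.0 °C: 17.6, 13.9, 7.4, 8.2, 16.0, 14.7, 18.5, 4.8, 18.8, 15.4, 3.4.
Cumulative: 17.6, 31.5, 38.9, 47.1, 63.1, 77.8, 96.3, 101.1, 119.9, 135.3, 138.7.
The total first reaches 48 DD on day 5.

day 5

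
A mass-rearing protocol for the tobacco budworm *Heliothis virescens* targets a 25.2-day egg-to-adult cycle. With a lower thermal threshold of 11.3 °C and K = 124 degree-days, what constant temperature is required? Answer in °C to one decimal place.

16.2 °C

Required daily accumulation = 124 / 25.2 = 4.921 DD/day.
T = T_base + 4.921 = 11.3 + 4.921 = 16.221 ≈ 16.2 °C.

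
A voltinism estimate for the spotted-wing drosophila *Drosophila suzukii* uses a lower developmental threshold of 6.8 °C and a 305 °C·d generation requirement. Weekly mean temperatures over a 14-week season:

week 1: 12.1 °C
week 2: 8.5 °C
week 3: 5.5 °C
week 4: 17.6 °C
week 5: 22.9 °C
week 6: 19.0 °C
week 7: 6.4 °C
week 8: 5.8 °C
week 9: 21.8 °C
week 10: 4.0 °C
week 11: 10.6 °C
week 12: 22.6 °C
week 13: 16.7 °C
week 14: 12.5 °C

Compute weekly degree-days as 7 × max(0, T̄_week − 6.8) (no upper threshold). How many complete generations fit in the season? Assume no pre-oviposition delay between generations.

2 generations

Weekly DD (7 × max(0, T̄ − 6.8)): 37.1, 11.9, 0.0, 75.6, 112.7, 85.4, 0.0, 0.0, 105.0, 0.0, 26.6, 110.6, 69.3, 39.9.
Season total = 674.1 DD.
Complete generations = ⌊674.1 / 305⌋ = 2.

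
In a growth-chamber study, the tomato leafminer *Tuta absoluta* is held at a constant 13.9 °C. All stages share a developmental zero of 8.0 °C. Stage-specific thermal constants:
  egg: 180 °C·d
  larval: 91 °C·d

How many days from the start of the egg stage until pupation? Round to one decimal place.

45.9 days

Daily accumulation at 13.9 °C = 13.9 − 8.0 = 5.9 DD/day.
Total K = 180 + 91 = 271 DD.
Total duration = 271 / 5.9 = 45.932 ≈ 45.9 days.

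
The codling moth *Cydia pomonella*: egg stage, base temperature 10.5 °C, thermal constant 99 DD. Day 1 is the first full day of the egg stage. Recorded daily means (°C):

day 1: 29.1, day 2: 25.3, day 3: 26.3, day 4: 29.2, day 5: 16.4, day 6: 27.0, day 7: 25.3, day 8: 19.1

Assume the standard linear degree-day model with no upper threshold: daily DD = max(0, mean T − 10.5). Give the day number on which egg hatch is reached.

Daily DD above 10.5 °C: 18.6, 14.8, 15.8, 18.7, 5.9, 16.5, 14.8, 8.6.
Cumulative: 18.6, 33.4, 49.2, 67.9, 73.8, 90.3, 105.1, 113.7.
The total first reaches 99 DD on day 7.

day 7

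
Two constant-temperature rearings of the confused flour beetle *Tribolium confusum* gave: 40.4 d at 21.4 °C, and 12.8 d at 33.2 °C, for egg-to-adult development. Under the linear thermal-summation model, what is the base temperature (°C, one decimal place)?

Linear rate model ⇒ the product D·(T − T_b) is constant across temperatures.
40.4·(21.4 − T_b) = 12.8·(33.2 − T_b)
T_b = (40.4·21.4 − 12.8·33.2) / (40.4 − 12.8) = 439.60 / 27.6 = 15.928 °C ≈ 15.9 °C.

15.9 °C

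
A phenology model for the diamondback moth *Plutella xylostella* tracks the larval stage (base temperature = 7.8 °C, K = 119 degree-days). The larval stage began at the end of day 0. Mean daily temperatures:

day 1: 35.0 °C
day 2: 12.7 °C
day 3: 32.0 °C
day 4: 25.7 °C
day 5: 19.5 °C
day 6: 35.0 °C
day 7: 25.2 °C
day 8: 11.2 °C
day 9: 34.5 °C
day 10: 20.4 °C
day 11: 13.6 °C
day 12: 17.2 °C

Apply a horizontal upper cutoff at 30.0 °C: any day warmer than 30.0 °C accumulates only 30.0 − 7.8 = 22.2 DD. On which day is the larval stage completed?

day 8

Daily DD above 7.8 °C (capped at 22.2): 22.2, 4.9, 22.2, 17.9, 11.7, 22.2, 17.4, 3.4, 22.2, 12.6, 5.8, 9.4.
Cumulative: 22.2, 27.1, 49.3, 67.2, 78.9, 101.1, 118.5, 121.9, 144.1, 156.7, 162.5, 171.9.
The total first reaches 119 DD on day 8.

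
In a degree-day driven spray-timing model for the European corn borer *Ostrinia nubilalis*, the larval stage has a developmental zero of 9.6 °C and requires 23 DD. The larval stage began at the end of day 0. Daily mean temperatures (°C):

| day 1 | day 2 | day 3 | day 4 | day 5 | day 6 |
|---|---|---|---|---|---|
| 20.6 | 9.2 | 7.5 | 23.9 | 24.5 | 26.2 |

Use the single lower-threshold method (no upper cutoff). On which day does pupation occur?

Daily DD above 9.6 °C: 11.0, 0.0, 0.0, 14.3, 14.9, 16.6.
Cumulative: 11.0, 11.0, 11.0, 25.3, 40.2, 56.8.
The total first reaches 23 DD on day 4.

day 4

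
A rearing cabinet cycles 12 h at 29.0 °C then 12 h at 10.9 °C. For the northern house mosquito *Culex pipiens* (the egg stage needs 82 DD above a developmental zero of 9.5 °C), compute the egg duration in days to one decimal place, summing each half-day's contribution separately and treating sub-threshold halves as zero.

Day half: max(0, 29.0 − 9.5) × 0.5 = 19.5 × 0.5 = 9.75 DD.
Night half: max(0, 10.9 − 9.5) × 0.5 = 1.4 × 0.5 = 0.70 DD.
Per 24 h: 10.45 DD/day.
Duration = 82 / 10.45 = 7.847 ≈ 7.8 days.

7.8 days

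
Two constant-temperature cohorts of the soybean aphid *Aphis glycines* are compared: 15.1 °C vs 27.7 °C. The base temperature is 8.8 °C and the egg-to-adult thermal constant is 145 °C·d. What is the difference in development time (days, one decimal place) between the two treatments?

15.3 days

At 15.1 °C: 145 / (15.1 − 8.8) = 145 / 6.3 = 23.016 d.
At 27.7 °C: 145 / (27.7 − 8.8) = 145 / 18.9 = 7.672 d.
Difference = |23.016 − 7.672| = 15.344 ≈ 15.3 days.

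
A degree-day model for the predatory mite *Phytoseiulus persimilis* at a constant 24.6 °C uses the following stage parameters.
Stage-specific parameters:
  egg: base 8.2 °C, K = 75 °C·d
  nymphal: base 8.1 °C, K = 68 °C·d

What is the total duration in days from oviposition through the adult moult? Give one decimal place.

egg: 75 / (24.6 − 8.2) = 75 / 16.4 = 4.573 d.
nymphal: 68 / (24.6 − 8.1) = 68 / 16.5 = 4.121 d.
Sum = 8.694 ≈ 8.7 days.

8.7 days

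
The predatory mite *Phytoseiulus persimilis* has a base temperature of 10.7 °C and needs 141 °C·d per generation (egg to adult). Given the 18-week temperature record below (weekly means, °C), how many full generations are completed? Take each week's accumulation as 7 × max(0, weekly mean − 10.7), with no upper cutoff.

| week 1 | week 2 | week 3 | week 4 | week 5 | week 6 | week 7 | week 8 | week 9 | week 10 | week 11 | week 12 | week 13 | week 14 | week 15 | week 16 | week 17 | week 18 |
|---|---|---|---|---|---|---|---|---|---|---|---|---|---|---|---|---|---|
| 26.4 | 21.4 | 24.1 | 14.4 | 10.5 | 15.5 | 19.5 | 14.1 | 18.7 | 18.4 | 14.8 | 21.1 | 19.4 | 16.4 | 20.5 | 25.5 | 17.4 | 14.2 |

Weekly DD (7 × max(0, T̄ − 10.7)): 109.9, 74.9, 93.8, 25.9, 0.0, 33.6, 61.6, 23.8, 56.0, 53.9, 28.7, 72.8, 60.9, 39.9, 68.6, 103.6, 46.9, 24.5.
Season total = 979.3 DD.
Complete generations = ⌊979.3 / 141⌋ = 6.

6 generations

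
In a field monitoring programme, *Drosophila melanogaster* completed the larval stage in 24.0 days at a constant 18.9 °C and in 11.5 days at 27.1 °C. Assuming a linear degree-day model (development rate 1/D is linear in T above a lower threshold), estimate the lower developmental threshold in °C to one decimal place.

Linear rate model ⇒ the product D·(T − T_b) is constant across temperatures.
24.0·(18.9 − T_b) = 11.5·(27.1 − T_b)
T_b = (24.0·18.9 − 11.5·27.1) / (24.0 − 11.5) = 141.95 / 12.5 = 11.356 °C ≈ 11.4 °C.

11.4 °C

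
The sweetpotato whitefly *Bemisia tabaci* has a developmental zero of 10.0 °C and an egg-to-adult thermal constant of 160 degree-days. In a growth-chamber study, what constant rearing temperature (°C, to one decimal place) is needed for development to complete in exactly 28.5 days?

15.6 °C

Required daily accumulation = 160 / 28.5 = 5.614 DD/day.
T = T_base + 5.614 = 10.0 + 5.614 = 15.614 ≈ 15.6 °C.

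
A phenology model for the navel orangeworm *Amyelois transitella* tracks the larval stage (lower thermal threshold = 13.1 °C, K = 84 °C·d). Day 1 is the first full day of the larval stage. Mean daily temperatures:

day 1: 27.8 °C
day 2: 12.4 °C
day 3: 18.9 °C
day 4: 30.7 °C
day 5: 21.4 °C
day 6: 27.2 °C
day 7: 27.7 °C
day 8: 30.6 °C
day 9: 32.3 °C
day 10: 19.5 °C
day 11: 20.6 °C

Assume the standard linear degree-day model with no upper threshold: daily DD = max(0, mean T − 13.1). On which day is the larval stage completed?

day 8

Daily DD above 13.1 °C: 14.7, 0.0, 5.8, 17.6, 8.3, 14.1, 14.6, 17.5, 19.2, 6.4, 7.5.
Cumulative: 14.7, 14.7, 20.5, 38.1, 46.4, 60.5, 75.1, 92.6, 111.8, 118.2, 125.7.
The total first reaches 84 DD on day 8.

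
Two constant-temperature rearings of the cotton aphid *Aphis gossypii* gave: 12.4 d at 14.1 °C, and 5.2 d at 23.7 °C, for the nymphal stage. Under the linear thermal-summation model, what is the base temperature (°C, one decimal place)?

Equal thermal constants: D₁(T₁ − T_b) = D₂(T₂ − T_b).
12.4·(14.1 − T_b) = 5.2·(23.7 − T_b)
T_b = (12.4·14.1 − 5.2·23.7) / (12.4 − 5.2) = 51.60 / 7.2 = 7.167 °C ≈ 7.2 °C.

7.2 °C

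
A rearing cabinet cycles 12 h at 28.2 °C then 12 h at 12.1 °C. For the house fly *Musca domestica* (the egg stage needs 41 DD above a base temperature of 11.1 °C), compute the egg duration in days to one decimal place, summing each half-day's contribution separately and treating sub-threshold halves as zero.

4.5 days

Day half: max(0, 28.2 − 11.1) × 0.5 = 17.1 × 0.5 = 8.55 DD.
Night half: max(0, 12.1 − 11.1) × 0.5 = 1.0 × 0.5 = 0.50 DD.
Per 24 h: 9.05 DD/day.
Duration = 41 / 9.05 = 4.530 ≈ 4.5 days.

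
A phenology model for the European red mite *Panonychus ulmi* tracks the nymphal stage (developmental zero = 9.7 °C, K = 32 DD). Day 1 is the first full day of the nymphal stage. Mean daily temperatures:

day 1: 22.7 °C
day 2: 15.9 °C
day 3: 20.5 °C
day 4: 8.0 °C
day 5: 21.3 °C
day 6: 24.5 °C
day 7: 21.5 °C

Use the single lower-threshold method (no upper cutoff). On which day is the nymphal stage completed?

day 5

Daily DD above 9.7 °C: 13.0, 6.2, 10.8, 0.0, 11.6, 14.8, 11.8.
Cumulative: 13.0, 19.2, 30.0, 30.0, 41.6, 56.4, 68.2.
The total first reaches 32 DD on day 5.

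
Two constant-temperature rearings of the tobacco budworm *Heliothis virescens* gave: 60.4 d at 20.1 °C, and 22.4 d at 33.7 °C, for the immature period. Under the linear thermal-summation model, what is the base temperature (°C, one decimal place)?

Linear rate model ⇒ the product D·(T − T_b) is constant across temperatures.
60.4·(20.1 − T_b) = 22.4·(33.7 − T_b)
T_b = (60.4·20.1 − 22.4·33.7) / (60.4 − 22.4) = 459.16 / 38.0 = 12.083 °C ≈ 12.1 °C.

12.1 °C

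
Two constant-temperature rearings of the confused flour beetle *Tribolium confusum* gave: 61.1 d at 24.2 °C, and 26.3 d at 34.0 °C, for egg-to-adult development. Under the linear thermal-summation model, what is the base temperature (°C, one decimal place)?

16.8 °C

Equal thermal constants: D₁(T₁ − T_b) = D₂(T₂ − T_b).
61.1·(24.2 − T_b) = 26.3·(34.0 − T_b)
T_b = (61.1·24.2 − 26.3·34.0) / (61.1 − 26.3) = 584.42 / 34.8 = 16.794 °C ≈ 16.8 °C.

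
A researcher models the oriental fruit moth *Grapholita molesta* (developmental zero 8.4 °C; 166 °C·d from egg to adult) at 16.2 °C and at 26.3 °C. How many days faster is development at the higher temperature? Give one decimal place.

12.0 days

At 16.2 °C: 166 / (16.2 − 8.4) = 166 / 7.8 = 21.282 d.
At 26.3 °C: 166 / (26.3 − 8.4) = 166 / 17.9 = 9.274 d.
Difference = |21.282 − 9.274| = 12.008 ≈ 12.0 days.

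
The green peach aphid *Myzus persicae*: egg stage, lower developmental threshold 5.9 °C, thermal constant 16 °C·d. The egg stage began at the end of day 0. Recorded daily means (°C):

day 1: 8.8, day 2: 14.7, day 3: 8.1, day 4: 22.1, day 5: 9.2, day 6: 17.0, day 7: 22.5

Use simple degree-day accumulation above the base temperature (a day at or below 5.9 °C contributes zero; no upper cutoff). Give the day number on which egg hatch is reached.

Daily DD above 5.9 °C: 2.9, 8.8, 2.2, 16.2, 3.3, 11.1, 16.6.
Cumulative: 2.9, 11.7, 13.9, 30.1, 33.4, 44.5, 61.1.
The total first reaches 16 DD on day 4.

day 4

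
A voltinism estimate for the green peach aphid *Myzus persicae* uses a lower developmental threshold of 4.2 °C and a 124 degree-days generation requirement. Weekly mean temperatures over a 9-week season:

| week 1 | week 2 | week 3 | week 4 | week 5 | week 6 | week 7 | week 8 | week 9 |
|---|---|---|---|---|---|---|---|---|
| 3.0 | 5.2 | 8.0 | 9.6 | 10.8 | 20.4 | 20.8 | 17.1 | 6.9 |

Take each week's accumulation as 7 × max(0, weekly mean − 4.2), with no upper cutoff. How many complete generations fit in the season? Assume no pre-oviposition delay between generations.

3 generations

Weekly DD (7 × max(0, T̄ − 4.2)): 0.0, 7.0, 26.6, 37.8, 46.2, 113.4, 116.2, 90.3, 18.9.
Season total = 456.4 DD.
Complete generations = ⌊456.4 / 124⌋ = 3.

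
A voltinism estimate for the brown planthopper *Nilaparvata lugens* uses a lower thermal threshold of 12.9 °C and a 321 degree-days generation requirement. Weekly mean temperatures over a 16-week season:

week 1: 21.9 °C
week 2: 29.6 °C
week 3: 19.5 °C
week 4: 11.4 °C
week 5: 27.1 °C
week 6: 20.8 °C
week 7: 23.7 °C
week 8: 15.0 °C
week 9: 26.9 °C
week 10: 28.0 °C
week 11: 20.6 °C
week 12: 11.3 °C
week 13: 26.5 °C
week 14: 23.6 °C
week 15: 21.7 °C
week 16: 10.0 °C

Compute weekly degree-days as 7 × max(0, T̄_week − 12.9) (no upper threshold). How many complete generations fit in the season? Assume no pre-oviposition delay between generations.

2 generations

Weekly DD (7 × max(0, T̄ − 12.9)): 63.0, 116.9, 46.2, 0.0, 99.4, 55.3, 75.6, 14.7, 98.0, 105.7, 53.9, 0.0, 95.2, 74.9, 61.6, 0.0.
Season total = 960.4 DD.
Complete generations = ⌊960.4 / 321⌋ = 2.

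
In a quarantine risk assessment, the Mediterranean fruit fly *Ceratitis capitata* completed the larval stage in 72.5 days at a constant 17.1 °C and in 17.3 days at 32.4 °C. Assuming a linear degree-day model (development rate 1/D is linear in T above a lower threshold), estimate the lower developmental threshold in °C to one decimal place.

12.3 °C

Equal thermal constants: D₁(T₁ − T_b) = D₂(T₂ − T_b).
72.5·(17.1 − T_b) = 17.3·(32.4 − T_b)
T_b = (72.5·17.1 − 17.3·32.4) / (72.5 − 17.3) = 679.23 / 55.2 = 12.305 °C ≈ 12.3 °C.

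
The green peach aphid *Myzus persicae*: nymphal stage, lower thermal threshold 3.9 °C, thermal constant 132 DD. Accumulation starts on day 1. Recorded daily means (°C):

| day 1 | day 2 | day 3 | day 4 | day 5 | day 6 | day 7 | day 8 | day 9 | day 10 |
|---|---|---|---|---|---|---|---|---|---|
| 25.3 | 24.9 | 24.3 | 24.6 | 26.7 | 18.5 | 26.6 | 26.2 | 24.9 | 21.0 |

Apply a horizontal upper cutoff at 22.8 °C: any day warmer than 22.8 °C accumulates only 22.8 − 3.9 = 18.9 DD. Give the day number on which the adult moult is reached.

day 8

Daily DD above 3.9 °C (capped at 18.9): 18.9, 18.9, 18.9, 18.9, 18.9, 14.6, 18.9, 18.9, 18.9, 17.1.
Cumulative: 18.9, 37.8, 56.7, 75.6, 94.5, 109.1, 128.0, 146.9, 165.8, 182.9.
The total first reaches 132 DD on day 8.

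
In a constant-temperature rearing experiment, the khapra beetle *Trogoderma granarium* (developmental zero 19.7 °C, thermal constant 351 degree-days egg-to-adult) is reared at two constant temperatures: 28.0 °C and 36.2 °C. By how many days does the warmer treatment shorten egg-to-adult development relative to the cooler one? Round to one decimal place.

21.0 days

At 28.0 °C: 351 / (28.0 − 19.7) = 351 / 8.3 = 42.289 d.
At 36.2 °C: 351 / (36.2 − 19.7) = 351 / 16.5 = 21.273 d.
Difference = |42.289 − 21.273| = 21.016 ≈ 21.0 days.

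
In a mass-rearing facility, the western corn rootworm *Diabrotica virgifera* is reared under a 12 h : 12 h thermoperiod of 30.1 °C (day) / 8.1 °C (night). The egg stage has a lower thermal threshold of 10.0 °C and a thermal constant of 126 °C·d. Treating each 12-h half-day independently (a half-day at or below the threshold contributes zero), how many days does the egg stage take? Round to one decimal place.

Day half: max(0, 30.1 − 10.0) × 0.5 = 20.1 × 0.5 = 10.05 DD.
Night half: max(0, 8.1 − 10.0) × 0.5 = 0.0 × 0.5 = 0.00 DD.
Per 24 h: 10.05 DD/day.
Duration = 126 / 10.05 = 12.537 ≈ 12.5 days.

12.5 days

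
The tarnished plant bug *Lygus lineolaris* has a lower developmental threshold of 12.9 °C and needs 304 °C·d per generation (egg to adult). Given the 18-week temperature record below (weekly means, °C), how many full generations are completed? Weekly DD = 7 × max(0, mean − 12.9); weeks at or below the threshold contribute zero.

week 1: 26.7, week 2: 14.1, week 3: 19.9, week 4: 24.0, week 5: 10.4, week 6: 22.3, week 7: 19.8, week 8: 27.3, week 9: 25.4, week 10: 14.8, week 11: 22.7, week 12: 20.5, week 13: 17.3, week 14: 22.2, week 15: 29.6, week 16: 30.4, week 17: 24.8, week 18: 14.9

Weekly DD (7 × max(0, T̄ − 12.9)): 96.6, 8.4, 49.0, 77.7, 0.0, 65.8, 48.3, 100.8, 87.5, 13.3, 68.6, 53.2, 30.8, 65.1, 116.9, 122.5, 83.3, 14.0.
Season total = 1101.8 DD.
Complete generations = ⌊1101.8 / 304⌋ = 3.

3 generations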